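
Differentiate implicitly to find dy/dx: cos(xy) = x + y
Take d/dx of both sides. Since y is implicitly a function of x, the chain rule attaches a y' = dy/dx factor whenever we differentiate through y.

Set F(x, y) = (left side) − (right side), so the curve is F = 0. Differentiating each term of F:
  d/dx[-x] = -1
  d/dx[-y] = -y'
  d/dx[cos(xy)] = -(x·y' + y)·sin(xy)

Collecting, the y'-free part is the partial derivative in x and the y' coefficient is the partial derivative in y:
  ∂F/∂x = -y·sin(xy) - 1
  ∂F/∂y = -x·sin(xy) - 1

so d/dx[F(x, y(x))] = ∂F/∂x + (∂F/∂y)·y' = 0. Rearranging,
  dy/dx = -(∂F/∂x)/(∂F/∂y) = -(-y·sin(xy) - 1)/(-x·sin(xy) - 1) = -(y·sin(xy) + 1)/(x·sin(xy) + 1)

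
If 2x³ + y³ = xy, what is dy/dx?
Apply d/dx to both sides, remembering that y depends on x. Each occurrence of y therefore brings in a y' = dy/dx via the chain rule.

With F(x, y) equal to the left-hand side minus the right, differentiate F term by term:
  d/dx[2x^3] = 6x^2
  d/dx[-xy] = -x·y' - y
  d/dx[y^3] = 3y^2·y'
Adding these up, d/dx[F] = 0 becomes
  (6x^2 - y) + (-x + 3y^2)·y' = 0,
so isolating y',
  dy/dx = -(6x^2 - y)/(-x + 3y^2) = (6x^2 - y)/(x - 3y^2)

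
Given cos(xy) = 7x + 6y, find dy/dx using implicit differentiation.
Apply d/dx to both sides, remembering that y depends on x. Each occurrence of y therefore brings in a y' = dy/dx via the chain rule.

With F(x, y) equal to the left-hand side minus the right, differentiate F term by term:
  d/dx[-7x] = -7
  d/dx[-6y] = -6·y'
  d/dx[cos(xy)] = -(x·y' + y)·sin(xy)
Adding these up, d/dx[F] = 0 becomes
  (-y·sin(xy) - 7) + (-x·sin(xy) - 6)·y' = 0,
so isolating y',
  dy/dx = -(-y·sin(xy) - 7)/(-x·sin(xy) - 6) = -(y·sin(xy) + 7)/(x·sin(xy) + 6)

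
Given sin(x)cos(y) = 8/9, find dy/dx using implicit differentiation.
Differentiate the relation implicitly: treat y = y(x) and apply the chain rule, so every y-derivative picks up a y' = dy/dx factor.

With everything moved to the left-hand side, differentiate term by term:
  d/dx[sin(x)·cos(y)] = -y'·sin(x)·sin(y) + cos(x)·cos(y)
  d/dx[-8/9] = 0

Separating the contributions that come from x directly and those that come through y:
  without y':      cos(x)·cos(y)
  multiplying y':  -sin(x)·sin(y)

so (cos(x)·cos(y)) + (-sin(x)·sin(y))·y' = 0, and therefore
  dy/dx = -(cos(x)·cos(y))/(-sin(x)·sin(y)) = 1/(tan(x)·tan(y))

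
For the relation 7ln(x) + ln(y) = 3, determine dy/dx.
Differentiate the relation implicitly: treat y = y(x) and apply the chain rule, so every y-derivative picks up a y' = dy/dx factor.

With everything moved to the left-hand side, differentiate term by term:
  d/dx[7ln(x)] = 7/x
  d/dx[ln(y)] = y'/y
  d/dx[-3] = 0

Separating the contributions that come from x directly and those that come through y:
  without y':      7/x
  multiplying y':  1/y

so (7/x) + (1/y)·y' = 0, and therefore
  dy/dx = -(7/x)/(1/y) = -7y/x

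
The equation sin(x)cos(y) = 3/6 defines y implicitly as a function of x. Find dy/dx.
Take d/dx of both sides. Since y is implicitly a function of x, the chain rule attaches a y' = dy/dx factor whenever we differentiate through y.

Set F(x, y) = (left side) − (right side), so the curve is F = 0. Differentiating each term of F:
  d/dx[sin(x)·cos(y)] = -y'·sin(x)·sin(y) + cos(x)·cos(y)
  d/dx[-1/2] = 0

Collecting, the y'-free part is the partial derivative in x and the y' coefficient is the partial derivative in y:
  ∂F/∂x = cos(x)·cos(y)
  ∂F/∂y = -sin(x)·sin(y)

so d/dx[F(x, y(x))] = ∂F/∂x + (∂F/∂y)·y' = 0. Rearranging,
  dy/dx = -(∂F/∂x)/(∂F/∂y) = -(cos(x)·cos(y))/(-sin(x)·sin(y)) = 1/(tan(x)·tan(y))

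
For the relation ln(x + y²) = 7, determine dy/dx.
Differentiate both sides with respect to x, treating y as y(x). By the chain rule, any term containing y contributes a factor of y' = dy/dx when we differentiate it.

Move every term to one side and write the relation as F(x, y) = 0. Term by term,
  d/dx[ln(x + y^2)] = (2y·y' + 1)/(x + y^2)
  d/dx[-7] = 0

The pieces without y' make up ∂F/∂x and the coefficient of y' is ∂F/∂y:
  ∂F/∂x = 1/(x + y^2),
  ∂F/∂y = 2y/(x + y^2).

Since d/dx[F] = ∂F/∂x + (∂F/∂y)·y' = 0, solve for y':
  (∂F/∂y)·y' = -∂F/∂x
  dy/dx = -(∂F/∂x)/(∂F/∂y) = -(1/(x + y^2))/(2y/(x + y^2)) = -1/(2y)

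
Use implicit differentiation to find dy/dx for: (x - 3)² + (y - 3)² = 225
Differentiate the relation implicitly: treat y = y(x) and apply the chain rule, so every y-derivative picks up a y' = dy/dx factor.

With everything moved to the left-hand side, differentiate term by term:
  d/dx[(x - 3)^2] = 2x - 6
  d/dx[(y - 3)^2] = 2·y'(y - 3)
  d/dx[-225] = 0

Separating the contributions that come from x directly and those that come through y:
  without y':      2x - 6
  multiplying y':  2y - 6

so (2x - 6) + (2y - 6)·y' = 0, and therefore
  dy/dx = -(2x - 6)/(2y - 6) = (3 - x)/(y - 3)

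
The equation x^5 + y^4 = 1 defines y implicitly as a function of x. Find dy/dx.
Apply d/dx to both sides, remembering that y depends on x. Each occurrence of y therefore brings in a y' = dy/dx via the chain rule.

With F(x, y) equal to the left-hand side minus the right, differentiate F term by term:
  d/dx[x^5] = 5x^4
  d/dx[y^4] = 4y^3·y'
  d/dx[-1] = 0
Adding these up, d/dx[F] = 0 becomes
  (5x^4) + (4y^3)·y' = 0,
so isolating y',
  dy/dx = -(5x^4)/(4y^3) = -5x^4/(4y^3)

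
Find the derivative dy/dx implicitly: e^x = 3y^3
Apply d/dx to both sides, remembering that y depends on x. Each occurrence of y therefore brings in a y' = dy/dx via the chain rule.

With F(x, y) equal to the left-hand side minus the right, differentiate F term by term:
  d/dx[-3y^3] = -9y^2·y'
  d/dx[e^(x)] = e^(x)
Adding these up, d/dx[F] = 0 becomes
  (e^(x)) + (-9y^2)·y' = 0,
so isolating y',
  dy/dx = -(e^(x))/(-9y^2) = e^(x)/(9y^2)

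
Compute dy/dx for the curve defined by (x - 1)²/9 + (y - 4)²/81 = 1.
Differentiate the relation implicitly: treat y = y(x) and apply the chain rule, so every y-derivative picks up a y' = dy/dx factor.

With everything moved to the left-hand side, differentiate term by term:
  d/dx[(x - 1)^2/9] = 2x/9 - 2/9
  d/dx[(y - 4)^2/81] = 2·y'(y - 4)/81
  d/dx[-1] = 0

Separating the contributions that come from x directly and those that come through y:
  without y':      2x/9 - 2/9
  multiplying y':  2y/81 - 8/81

so (2x/9 - 2/9) + (2y/81 - 8/81)·y' = 0, and therefore
  dy/dx = -(2x/9 - 2/9)/(2y/81 - 8/81)
        = -(2(x - 1)/9)/(2(y - 4)/81) = 9(1 - x)/(y - 4)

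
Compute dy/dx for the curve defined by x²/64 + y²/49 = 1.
Apply d/dx to both sides, remembering that y depends on x. Each occurrence of y therefore brings in a y' = dy/dx via the chain rule.

With F(x, y) equal to the left-hand side minus the right, differentiate F term by term:
  d/dx[x^2/64] = x/32
  d/dx[y^2/49] = 2y·y'/49
  d/dx[-1] = 0
Adding these up, d/dx[F] = 0 becomes
  (x/32) + (2y/49)·y' = 0,
so isolating y',
  dy/dx = -(x/32)/(2y/49) = -49x/(64y)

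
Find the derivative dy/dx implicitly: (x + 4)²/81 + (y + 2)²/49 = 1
Apply d/dx to both sides, remembering that y depends on x. Each occurrence of y therefore brings in a y' = dy/dx via the chain rule.

With F(x, y) equal to the left-hand side minus the right, differentiate F term by term:
  d/dx[(x + 4)^2/81] = 2x/81 + 8/81
  d/dx[(y + 2)^2/49] = 2·y'(y + 2)/49
  d/dx[-1] = 0
Adding these up, d/dx[F] = 0 becomes
  (2x/81 + 8/81) + (2y/49 + 4/49)·y' = 0,
so isolating y',
  dy/dx = -(2x/81 + 8/81)/(2y/49 + 4/49)
        = -(2(x + 4)/81)/(2(y + 2)/49) = 49(-x - 4)/(81(y + 2))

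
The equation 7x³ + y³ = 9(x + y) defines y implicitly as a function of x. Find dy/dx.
Take d/dx of both sides. Since y is implicitly a function of x, the chain rule attaches a y' = dy/dx factor whenever we differentiate through y.

Set F(x, y) = (left side) − (right side), so the curve is F = 0. Differentiating each term of F:
  d/dx[7x^3] = 21x^2
  d/dx[-9x] = -9
  d/dx[y^3] = 3y^2·y'
  d/dx[-9y] = -9·y'

Collecting, the y'-free part is the partial derivative in x and the y' coefficient is the partial derivative in y:
  ∂F/∂x = 21x^2 - 9
  ∂F/∂y = 3y^2 - 9

so d/dx[F(x, y(x))] = ∂F/∂x + (∂F/∂y)·y' = 0. Rearranging,
  dy/dx = -(∂F/∂x)/(∂F/∂y) = -(21x^2 - 9)/(3y^2 - 9) = (3 - 7x^2)/(y^2 - 3)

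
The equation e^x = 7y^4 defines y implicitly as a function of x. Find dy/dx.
Take d/dx of both sides. Since y is implicitly a function of x, the chain rule attaches a y' = dy/dx factor whenever we differentiate through y.

Set F(x, y) = (left side) − (right side), so the curve is F = 0. Differentiating each term of F:
  d/dx[-7y^4] = -28y^3·y'
  d/dx[e^(x)] = e^(x)

Collecting, the y'-free part is the partial derivative in x and the y' coefficient is the partial derivative in y:
  ∂F/∂x = e^(x)
  ∂F/∂y = -28y^3

so d/dx[F(x, y(x))] = ∂F/∂x + (∂F/∂y)·y' = 0. Rearranging,
  dy/dx = -(∂F/∂x)/(∂F/∂y) = -(e^(x))/(-28y^3) = e^(x)/(28y^3)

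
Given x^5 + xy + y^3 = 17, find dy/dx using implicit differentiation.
Differentiate both sides with respect to x, treating y as y(x). By the chain rule, any term containing y contributes a factor of y' = dy/dx when we differentiate it.

Move every term to one side and write the relation as F(x, y) = 0. Term by term,
  d/dx[x^5] = 5x^4
  d/dx[xy] = x·y' + y
  d/dx[y^3] = 3y^2·y'
  d/dx[-17] = 0

The pieces without y' make up ∂F/∂x and the coefficient of y' is ∂F/∂y:
  ∂F/∂x = 5x^4 + y,
  ∂F/∂y = x + 3y^2.

Since d/dx[F] = ∂F/∂x + (∂F/∂y)·y' = 0, solve for y':
  (∂F/∂y)·y' = -∂F/∂x
  dy/dx = -(∂F/∂x)/(∂F/∂y) = -(5x^4 + y)/(x + 3y^2) = (-5x^4 - y)/(x + 3y^2)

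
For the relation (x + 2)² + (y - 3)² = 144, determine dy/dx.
Apply d/dx to both sides, remembering that y depends on x. Each occurrence of y therefore brings in a y' = dy/dx via the chain rule.

With F(x, y) equal to the left-hand side minus the right, differentiate F term by term:
  d/dx[(x + 2)^2] = 2x + 4
  d/dx[(y - 3)^2] = 2·y'(y - 3)
  d/dx[-144] = 0
Adding these up, d/dx[F] = 0 becomes
  (2x + 4) + (2y - 6)·y' = 0,
so isolating y',
  dy/dx = -(2x + 4)/(2y - 6) = (-x - 2)/(y - 3)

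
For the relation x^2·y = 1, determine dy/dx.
Differentiate the relation implicitly: treat y = y(x) and apply the chain rule, so every y-derivative picks up a y' = dy/dx factor.

With everything moved to the left-hand side, differentiate term by term:
  d/dx[x^2y] = x^2·y' + 2xy
  d/dx[-1] = 0

Separating the contributions that come from x directly and those that come through y:
  without y':      2xy
  multiplying y':  x^2

so (2xy) + (x^2)·y' = 0, and therefore
  dy/dx = -(2xy)/(x^2) = -2y/x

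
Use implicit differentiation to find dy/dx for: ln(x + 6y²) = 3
Take d/dx of both sides. Since y is implicitly a function of x, the chain rule attaches a y' = dy/dx factor whenever we differentiate through y.

Set F(x, y) = (left side) − (right side), so the curve is F = 0. Differentiating each term of F:
  d/dx[ln(x + 6y^2)] = (12y·y' + 1)/(x + 6y^2)
  d/dx[-3] = 0

Collecting, the y'-free part is the partial derivative in x and the y' coefficient is the partial derivative in y:
  ∂F/∂x = 1/(x + 6y^2)
  ∂F/∂y = 12y/(x + 6y^2)

so d/dx[F(x, y(x))] = ∂F/∂x + (∂F/∂y)·y' = 0. Rearranging,
  dy/dx = -(∂F/∂x)/(∂F/∂y) = -(1/(x + 6y^2))/(12y/(x + 6y^2)) = -1/(12y)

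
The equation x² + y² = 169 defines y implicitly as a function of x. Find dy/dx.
Apply d/dx to both sides, remembering that y depends on x. Each occurrence of y therefore brings in a y' = dy/dx via the chain rule.

With F(x, y) equal to the left-hand side minus the right, differentiate F term by term:
  d/dx[x^2] = 2x
  d/dx[y^2] = 2y·y'
  d/dx[-169] = 0
Adding these up, d/dx[F] = 0 becomes
  (2x) + (2y)·y' = 0,
so isolating y',
  dy/dx = -(2x)/(2y) = -x/y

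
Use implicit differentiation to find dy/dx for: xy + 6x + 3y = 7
Take d/dx of both sides. Since y is implicitly a function of x, the chain rule attaches a y' = dy/dx factor whenever we differentiate through y.

Set F(x, y) = (left side) − (right side), so the curve is F = 0. Differentiating each term of F:
  d/dx[xy] = x·y' + y
  d/dx[6x] = 6
  d/dx[3y] = 3·y'
  d/dx[-7] = 0

Collecting, the y'-free part is the partial derivative in x and the y' coefficient is the partial derivative in y:
  ∂F/∂x = y + 6
  ∂F/∂y = x + 3

so d/dx[F(x, y(x))] = ∂F/∂x + (∂F/∂y)·y' = 0. Rearranging,
  dy/dx = -(∂F/∂x)/(∂F/∂y) = -(y + 6)/(x + 3) = (-y - 6)/(x + 3)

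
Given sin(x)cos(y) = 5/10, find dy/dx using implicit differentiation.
Differentiate the relation implicitly: treat y = y(x) and apply the chain rule, so every y-derivative picks up a y' = dy/dx factor.

With everything moved to the left-hand side, differentiate term by term:
  d/dx[sin(x)·cos(y)] = -y'·sin(x)·sin(y) + cos(x)·cos(y)
  d/dx[-1/2] = 0

Separating the contributions that come from x directly and those that come through y:
  without y':      cos(x)·cos(y)
  multiplying y':  -sin(x)·sin(y)

so (cos(x)·cos(y)) + (-sin(x)·sin(y))·y' = 0, and therefore
  dy/dx = -(cos(x)·cos(y))/(-sin(x)·sin(y)) = 1/(tan(x)·tan(y))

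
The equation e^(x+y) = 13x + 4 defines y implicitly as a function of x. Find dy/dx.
Differentiate both sides with respect to x, treating y as y(x). By the chain rule, any term containing y contributes a factor of y' = dy/dx when we differentiate it.

Move every term to one side and write the relation as F(x, y) = 0. Term by term,
  d/dx[-13x] = -13
  d/dx[e^(x + y)] = (y' + 1)·e^(x + y)
  d/dx[-4] = 0

The pieces without y' make up ∂F/∂x and the coefficient of y' is ∂F/∂y:
  ∂F/∂x = e^(x + y) - 13,
  ∂F/∂y = e^(x + y).

Since d/dx[F] = ∂F/∂x + (∂F/∂y)·y' = 0, solve for y':
  (∂F/∂y)·y' = -∂F/∂x
  dy/dx = -(∂F/∂x)/(∂F/∂y) = -(e^(x + y) - 13)/(e^(x + y)) = 13e^(-x - y) - 1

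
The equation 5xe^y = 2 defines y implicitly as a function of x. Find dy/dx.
Apply d/dx to both sides, remembering that y depends on x. Each occurrence of y therefore brings in a y' = dy/dx via the chain rule.

With F(x, y) equal to the left-hand side minus the right, differentiate F term by term:
  d/dx[5x·e^(y)] = 5x·y'·e^(y) + 5e^(y)
  d/dx[-2] = 0
Adding these up, d/dx[F] = 0 becomes
  (5e^(y)) + (5x·e^(y))·y' = 0,
so isolating y',
  dy/dx = -(5e^(y))/(5x·e^(y)) = -1/x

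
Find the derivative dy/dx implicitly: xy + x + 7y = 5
Apply d/dx to both sides, remembering that y depends on x. Each occurrence of y therefore brings in a y' = dy/dx via the chain rule.

With F(x, y) equal to the left-hand side minus the right, differentiate F term by term:
  d/dx[xy] = x·y' + y
  d/dx[x] = 1
  d/dx[7y] = 7·y'
  d/dx[-5] = 0
Adding these up, d/dx[F] = 0 becomes
  (y + 1) + (x + 7)·y' = 0,
so isolating y',
  dy/dx = -(y + 1)/(x + 7) = (-y - 1)/(x + 7)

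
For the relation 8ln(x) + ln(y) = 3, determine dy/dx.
Apply d/dx to both sides, remembering that y depends on x. Each occurrence of y therefore brings in a y' = dy/dx via the chain rule.

With F(x, y) equal to the left-hand side minus the right, differentiate F term by term:
  d/dx[8ln(x)] = 8/x
  d/dx[ln(y)] = y'/y
  d/dx[-3] = 0
Adding these up, d/dx[F] = 0 becomes
  (8/x) + (1/y)·y' = 0,
so isolating y',
  dy/dx = -(8/x)/(1/y) = -8y/x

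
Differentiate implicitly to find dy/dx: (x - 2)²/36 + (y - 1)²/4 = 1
Take d/dx of both sides. Since y is implicitly a function of x, the chain rule attaches a y' = dy/dx factor whenever we differentiate through y.

Set F(x, y) = (left side) − (right side), so the curve is F = 0. Differentiating each term of F:
  d/dx[(x - 2)^2/36] = x/18 - 1/9
  d/dx[(y - 1)^2/4] = y'(y - 1)/2
  d/dx[-1] = 0

Collecting, the y'-free part is the partial derivative in x and the y' coefficient is the partial derivative in y:
  ∂F/∂x = x/18 - 1/9
  ∂F/∂y = y/2 - 1/2

so d/dx[F(x, y(x))] = ∂F/∂x + (∂F/∂y)·y' = 0. Rearranging,
  dy/dx = -(∂F/∂x)/(∂F/∂y) = -(x/18 - 1/9)/(y/2 - 1/2)
        = -((x - 2)/18)/((y - 1)/2) = (2 - x)/(9(y - 1))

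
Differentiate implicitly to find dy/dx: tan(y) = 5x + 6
Apply d/dx to both sides, remembering that y depends on x. Each occurrence of y therefore brings in a y' = dy/dx via the chain rule.

With F(x, y) equal to the left-hand side minus the right, differentiate F term by term:
  d/dx[-5x] = -5
  d/dx[tan(y)] = y'(tan(y)^2 + 1)
  d/dx[-6] = 0
Adding these up, d/dx[F] = 0 becomes
  (-5) + (tan(y)^2 + 1)·y' = 0,
so isolating y',
  dy/dx = -(-5)/(tan(y)^2 + 1) = 5cos(y)^2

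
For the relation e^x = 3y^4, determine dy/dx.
Differentiate the relation implicitly: treat y = y(x) and apply the chain rule, so every y-derivative picks up a y' = dy/dx factor.

With everything moved to the left-hand side, differentiate term by term:
  d/dx[-3y^4] = -12y^3·y'
  d/dx[e^(x)] = e^(x)

Separating the contributions that come from x directly and those that come through y:
  without y':      e^(x)
  multiplying y':  -12y^3

so (e^(x)) + (-12y^3)·y' = 0, and therefore
  dy/dx = -(e^(x))/(-12y^3) = e^(x)/(12y^3)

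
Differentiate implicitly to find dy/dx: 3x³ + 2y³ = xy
Take d/dx of both sides. Since y is implicitly a function of x, the chain rule attaches a y' = dy/dx factor whenever we differentiate through y.

Set F(x, y) = (left side) − (right side), so the curve is F = 0. Differentiating each term of F:
  d/dx[3x^3] = 9x^2
  d/dx[-xy] = -x·y' - y
  d/dx[2y^3] = 6y^2·y'

Collecting, the y'-free part is the partial derivative in x and the y' coefficient is the partial derivative in y:
  ∂F/∂x = 9x^2 - y
  ∂F/∂y = -x + 6y^2

so d/dx[F(x, y(x))] = ∂F/∂x + (∂F/∂y)·y' = 0. Rearranging,
  dy/dx = -(∂F/∂x)/(∂F/∂y) = -(9x^2 - y)/(-x + 6y^2) = (9x^2 - y)/(x - 6y^2)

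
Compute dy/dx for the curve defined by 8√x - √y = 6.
Differentiate both sides with respect to x, treating y as y(x). By the chain rule, any term containing y contributes a factor of y' = dy/dx when we differentiate it.

Move every term to one side and write the relation as F(x, y) = 0. Term by term,
  d/dx[8√(x)] = 4/√(x)
  d/dx[-√(y)] = -y'/(2√(y))
  d/dx[-6] = 0

The pieces without y' make up ∂F/∂x and the coefficient of y' is ∂F/∂y:
  ∂F/∂x = 4/√(x),
  ∂F/∂y = -1/(2√(y)).

Since d/dx[F] = ∂F/∂x + (∂F/∂y)·y' = 0, solve for y':
  (∂F/∂y)·y' = -∂F/∂x
  dy/dx = -(∂F/∂x)/(∂F/∂y) = -(4/√(x))/(-1/(2√(y))) = 8√(y)/√(x)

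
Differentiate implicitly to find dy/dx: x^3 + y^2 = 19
Apply d/dx to both sides, remembering that y depends on x. Each occurrence of y therefore brings in a y' = dy/dx via the chain rule.

With F(x, y) equal to the left-hand side minus the right, differentiate F term by term:
  d/dx[x^3] = 3x^2
  d/dx[y^2] = 2y·y'
  d/dx[-19] = 0
Adding these up, d/dx[F] = 0 becomes
  (3x^2) + (2y)·y' = 0,
so isolating y',
  dy/dx = -(3x^2)/(2y) = -3x^2/(2y)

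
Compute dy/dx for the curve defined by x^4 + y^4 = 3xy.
Take d/dx of both sides. Since y is implicitly a function of x, the chain rule attaches a y' = dy/dx factor whenever we differentiate through y.

Set F(x, y) = (left side) − (right side), so the curve is F = 0. Differentiating each term of F:
  d/dx[x^4] = 4x^3
  d/dx[-3xy] = -3x·y' - 3y
  d/dx[y^4] = 4y^3·y'

Collecting, the y'-free part is the partial derivative in x and the y' coefficient is the partial derivative in y:
  ∂F/∂x = 4x^3 - 3y
  ∂F/∂y = -3x + 4y^3

so d/dx[F(x, y(x))] = ∂F/∂x + (∂F/∂y)·y' = 0. Rearranging,
  dy/dx = -(∂F/∂x)/(∂F/∂y) = -(4x^3 - 3y)/(-3x + 4y^3) = (4x^3 - 3y)/(3x - 4y^3)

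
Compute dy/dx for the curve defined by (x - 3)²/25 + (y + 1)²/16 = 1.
Differentiate both sides with respect to x, treating y as y(x). By the chain rule, any term containing y contributes a factor of y' = dy/dx when we differentiate it.

Move every term to one side and write the relation as F(x, y) = 0. Term by term,
  d/dx[(x - 3)^2/25] = 2x/25 - 6/25
  d/dx[(y + 1)^2/16] = y'(y + 1)/8
  d/dx[-1] = 0

The pieces without y' make up ∂F/∂x and the coefficient of y' is ∂F/∂y:
  ∂F/∂x = 2x/25 - 6/25,
  ∂F/∂y = y/8 + 1/8.

Since d/dx[F] = ∂F/∂x + (∂F/∂y)·y' = 0, solve for y':
  (∂F/∂y)·y' = -∂F/∂x
  dy/dx = -(∂F/∂x)/(∂F/∂y) = -(2x/25 - 6/25)/(y/8 + 1/8)
        = -(2(x - 3)/25)/((y + 1)/8) = 16(3 - x)/(25(y + 1))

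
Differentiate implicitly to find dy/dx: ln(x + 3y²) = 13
Take d/dx of both sides. Since y is implicitly a function of x, the chain rule attaches a y' = dy/dx factor whenever we differentiate through y.

Set F(x, y) = (left side) − (right side), so the curve is F = 0. Differentiating each term of F:
  d/dx[ln(x + 3y^2)] = (6y·y' + 1)/(x + 3y^2)
  d/dx[-13] = 0

Collecting, the y'-free part is the partial derivative in x and the y' coefficient is the partial derivative in y:
  ∂F/∂x = 1/(x + 3y^2)
  ∂F/∂y = 6y/(x + 3y^2)

so d/dx[F(x, y(x))] = ∂F/∂x + (∂F/∂y)·y' = 0. Rearranging,
  dy/dx = -(∂F/∂x)/(∂F/∂y) = -(1/(x + 3y^2))/(6y/(x + 3y^2)) = -1/(6y)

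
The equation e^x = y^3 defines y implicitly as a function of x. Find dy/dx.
Differentiate the relation implicitly: treat y = y(x) and apply the chain rule, so every y-derivative picks up a y' = dy/dx factor.

With everything moved to the left-hand side, differentiate term by term:
  d/dx[-y^3] = -3y^2·y'
  d/dx[e^(x)] = e^(x)

Separating the contributions that come from x directly and those that come through y:
  without y':      e^(x)
  multiplying y':  -3y^2

so (e^(x)) + (-3y^2)·y' = 0, and therefore
  dy/dx = -(e^(x))/(-3y^2) = e^(x)/(3y^2)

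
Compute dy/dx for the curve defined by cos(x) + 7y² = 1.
Differentiate both sides with respect to x, treating y as y(x). By the chain rule, any term containing y contributes a factor of y' = dy/dx when we differentiate it.

Move every term to one side and write the relation as F(x, y) = 0. Term by term,
  d/dx[7y^2] = 14y·y'
  d/dx[cos(x)] = -sin(x)
  d/dx[-1] = 0

The pieces without y' make up ∂F/∂x and the coefficient of y' is ∂F/∂y:
  ∂F/∂x = -sin(x),
  ∂F/∂y = 14y.

Since d/dx[F] = ∂F/∂x + (∂F/∂y)·y' = 0, solve for y':
  (∂F/∂y)·y' = -∂F/∂x
  dy/dx = -(∂F/∂x)/(∂F/∂y) = -(-sin(x))/(14y) = sin(x)/(14y)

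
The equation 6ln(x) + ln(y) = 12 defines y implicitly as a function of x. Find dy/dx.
Apply d/dx to both sides, remembering that y depends on x. Each occurrence of y therefore brings in a y' = dy/dx via the chain rule.

With F(x, y) equal to the left-hand side minus the right, differentiate F term by term:
  d/dx[6ln(x)] = 6/x
  d/dx[ln(y)] = y'/y
  d/dx[-12] = 0
Adding these up, d/dx[F] = 0 becomes
  (6/x) + (1/y)·y' = 0,
so isolating y',
  dy/dx = -(6/x)/(1/y) = -6y/x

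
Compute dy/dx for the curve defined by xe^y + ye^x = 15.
Apply d/dx to both sides, remembering that y depends on x. Each occurrence of y therefore brings in a y' = dy/dx via the chain rule.

With F(x, y) equal to the left-hand side minus the right, differentiate F term by term:
  d/dx[x·e^(y)] = x·y'·e^(y) + e^(y)
  d/dx[y·e^(x)] = y·e^(x) + y'·e^(x)
  d/dx[-15] = 0
Adding these up, d/dx[F] = 0 becomes
  (y·e^(x) + e^(y)) + (x·e^(y) + e^(x))·y' = 0,
so isolating y',
  dy/dx = -(y·e^(x) + e^(y))/(x·e^(y) + e^(x)) = (-y·e^(x) - e^(y))/(x·e^(y) + e^(x))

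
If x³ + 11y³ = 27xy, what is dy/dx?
Apply d/dx to both sides, remembering that y depends on x. Each occurrence of y therefore brings in a y' = dy/dx via the chain rule.

With F(x, y) equal to the left-hand side minus the right, differentiate F term by term:
  d/dx[x^3] = 3x^2
  d/dx[-27xy] = -27x·y' - 27y
  d/dx[11y^3] = 33y^2·y'
Adding these up, d/dx[F] = 0 becomes
  (3x^2 - 27y) + (-27x + 33y^2)·y' = 0,
so isolating y',
  dy/dx = -(3x^2 - 27y)/(-27x + 33y^2) = (x^2 - 9y)/(9x - 11y^2)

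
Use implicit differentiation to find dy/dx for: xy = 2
Take d/dx of both sides. Since y is implicitly a function of x, the chain rule attaches a y' = dy/dx factor whenever we differentiate through y.

Set F(x, y) = (left side) − (right side), so the curve is F = 0. Differentiating each term of F:
  d/dx[xy] = x·y' + y
  d/dx[-2] = 0

Collecting, the y'-free part is the partial derivative in x and the y' coefficient is the partial derivative in y:
  ∂F/∂x = y
  ∂F/∂y = x

so d/dx[F(x, y(x))] = ∂F/∂x + (∂F/∂y)·y' = 0. Rearranging,
  dy/dx = -(∂F/∂x)/(∂F/∂y) = -(y)/(x) = -y/x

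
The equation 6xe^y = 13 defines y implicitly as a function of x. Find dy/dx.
Differentiate both sides with respect to x, treating y as y(x). By the chain rule, any term containing y contributes a factor of y' = dy/dx when we differentiate it.

Move every term to one side and write the relation as F(x, y) = 0. Term by term,
  d/dx[6x·e^(y)] = 6x·y'·e^(y) + 6e^(y)
  d/dx[-13] = 0

The pieces without y' make up ∂F/∂x and the coefficient of y' is ∂F/∂y:
  ∂F/∂x = 6e^(y),
  ∂F/∂y = 6x·e^(y).

Since d/dx[F] = ∂F/∂x + (∂F/∂y)·y' = 0, solve for y':
  (∂F/∂y)·y' = -∂F/∂x
  dy/dx = -(∂F/∂x)/(∂F/∂y) = -(6e^(y))/(6x·e^(y)) = -1/x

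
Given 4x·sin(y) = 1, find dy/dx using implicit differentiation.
Take d/dx of both sides. Since y is implicitly a function of x, the chain rule attaches a y' = dy/dx factor whenever we differentiate through y.

Set F(x, y) = (left side) − (right side), so the curve is F = 0. Differentiating each term of F:
  d/dx[4x·sin(y)] = 4x·y'·cos(y) + 4sin(y)
  d/dx[-1] = 0

Collecting, the y'-free part is the partial derivative in x and the y' coefficient is the partial derivative in y:
  ∂F/∂x = 4sin(y)
  ∂F/∂y = 4x·cos(y)

so d/dx[F(x, y(x))] = ∂F/∂x + (∂F/∂y)·y' = 0. Rearranging,
  dy/dx = -(∂F/∂x)/(∂F/∂y) = -(4sin(y))/(4x·cos(y)) = -tan(y)/x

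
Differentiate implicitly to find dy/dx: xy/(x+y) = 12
Differentiate both sides with respect to x, treating y as y(x). By the chain rule, any term containing y contributes a factor of y' = dy/dx when we differentiate it.

Move every term to one side and write the relation as F(x, y) = 0. Term by term,
  d/dx[xy/(x + y)] = xy(-y' - 1)/(x + y)^2 + x·y'/(x + y) + y/(x + y)
  d/dx[-12] = 0

The pieces without y' make up ∂F/∂x and the coefficient of y' is ∂F/∂y:
  ∂F/∂x = -xy/(x + y)^2 + y/(x + y),
  ∂F/∂y = -xy/(x + y)^2 + x/(x + y).

Since d/dx[F] = ∂F/∂x + (∂F/∂y)·y' = 0, solve for y':
  (∂F/∂y)·y' = -∂F/∂x
  dy/dx = -(∂F/∂x)/(∂F/∂y) = -(-xy/(x + y)^2 + y/(x + y))/(-xy/(x + y)^2 + x/(x + y))
        = -(y^2/(x + y)^2)/(x^2/(x + y)^2) = -y^2/x^2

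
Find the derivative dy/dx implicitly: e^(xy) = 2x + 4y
Apply d/dx to both sides, remembering that y depends on x. Each occurrence of y therefore brings in a y' = dy/dx via the chain rule.

With F(x, y) equal to the left-hand side minus the right, differentiate F term by term:
  d/dx[-2x] = -2
  d/dx[-4y] = -4·y'
  d/dx[e^(xy)] = (x·y' + y)·e^(xy)
Adding these up, d/dx[F] = 0 becomes
  (y·e^(xy) - 2) + (x·e^(xy) - 4)·y' = 0,
so isolating y',
  dy/dx = -(y·e^(xy) - 2)/(x·e^(xy) - 4) = (-y·e^(xy) + 2)/(x·e^(xy) - 4)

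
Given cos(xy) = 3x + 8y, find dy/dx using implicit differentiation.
Differentiate both sides with respect to x, treating y as y(x). By the chain rule, any term containing y contributes a factor of y' = dy/dx when we differentiate it.

Move every term to one side and write the relation as F(x, y) = 0. Term by term,
  d/dx[-3x] = -3
  d/dx[-8y] = -8·y'
  d/dx[cos(xy)] = -(x·y' + y)·sin(xy)

The pieces without y' make up ∂F/∂x and the coefficient of y' is ∂F/∂y:
  ∂F/∂x = -y·sin(xy) - 3,
  ∂F/∂y = -x·sin(xy) - 8.

Since d/dx[F] = ∂F/∂x + (∂F/∂y)·y' = 0, solve for y':
  (∂F/∂y)·y' = -∂F/∂x
  dy/dx = -(∂F/∂x)/(∂F/∂y) = -(-y·sin(xy) - 3)/(-x·sin(xy) - 8) = -(y·sin(xy) + 3)/(x·sin(xy) + 8)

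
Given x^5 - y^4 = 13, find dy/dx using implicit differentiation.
Differentiate both sides with respect to x, treating y as y(x). By the chain rule, any term containing y contributes a factor of y' = dy/dx when we differentiate it.

Move every term to one side and write the relation as F(x, y) = 0. Term by term,
  d/dx[x^5] = 5x^4
  d/dx[-y^4] = -4y^3·y'
  d/dx[-13] = 0

The pieces without y' make up ∂F/∂x and the coefficient of y' is ∂F/∂y:
  ∂F/∂x = 5x^4,
  ∂F/∂y = -4y^3.

Since d/dx[F] = ∂F/∂x + (∂F/∂y)·y' = 0, solve for y':
  (∂F/∂y)·y' = -∂F/∂x
  dy/dx = -(∂F/∂x)/(∂F/∂y) = -(5x^4)/(-4y^3) = 5x^4/(4y^3)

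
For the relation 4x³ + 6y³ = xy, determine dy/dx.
Apply d/dx to both sides, remembering that y depends on x. Each occurrence of y therefore brings in a y' = dy/dx via the chain rule.

With F(x, y) equal to the left-hand side minus the right, differentiate F term by term:
  d/dx[4x^3] = 12x^2
  d/dx[-xy] = -x·y' - y
  d/dx[6y^3] = 18y^2·y'
Adding these up, d/dx[F] = 0 becomes
  (12x^2 - y) + (-x + 18y^2)·y' = 0,
so isolating y',
  dy/dx = -(12x^2 - y)/(-x + 18y^2) = (12x^2 - y)/(x - 18y^2)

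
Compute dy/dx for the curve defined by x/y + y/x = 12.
Differentiate both sides with respect to x, treating y as y(x). By the chain rule, any term containing y contributes a factor of y' = dy/dx when we differentiate it.

Move every term to one side and write the relation as F(x, y) = 0. Term by term,
  d/dx[x/y] = -x·y'/y^2 + 1/y
  d/dx[y/x] = y'/x - y/x^2
  d/dx[-12] = 0

The pieces without y' make up ∂F/∂x and the coefficient of y' is ∂F/∂y:
  ∂F/∂x = 1/y - y/x^2,
  ∂F/∂y = -x/y^2 + 1/x.

Since d/dx[F] = ∂F/∂x + (∂F/∂y)·y' = 0, solve for y':
  (∂F/∂y)·y' = -∂F/∂x
  dy/dx = -(∂F/∂x)/(∂F/∂y) = -(1/y - y/x^2)/(-x/y^2 + 1/x)
        = -((x - y)(x + y)/(x^2y))/(-(x - y)(x + y)/(xy^2)) = y/x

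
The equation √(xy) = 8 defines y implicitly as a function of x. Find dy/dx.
Take d/dx of both sides. Since y is implicitly a function of x, the chain rule attaches a y' = dy/dx factor whenever we differentiate through y.

Set F(x, y) = (left side) − (right side), so the curve is F = 0. Differentiating each term of F:
  d/dx[√(xy)] = √(xy)(x·y'/2 + y/2)/(xy)
  d/dx[-8] = 0

Collecting, the y'-free part is the partial derivative in x and the y' coefficient is the partial derivative in y:
  ∂F/∂x = √(xy)/(2x)
  ∂F/∂y = √(xy)/(2y)

so d/dx[F(x, y(x))] = ∂F/∂x + (∂F/∂y)·y' = 0. Rearranging,
  dy/dx = -(∂F/∂x)/(∂F/∂y) = -(√(xy)/(2x))/(√(xy)/(2y)) = -y/x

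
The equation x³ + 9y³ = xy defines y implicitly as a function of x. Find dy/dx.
Take d/dx of both sides. Since y is implicitly a function of x, the chain rule attaches a y' = dy/dx factor whenever we differentiate through y.

Set F(x, y) = (left side) − (right side), so the curve is F = 0. Differentiating each term of F:
  d/dx[x^3] = 3x^2
  d/dx[-xy] = -x·y' - y
  d/dx[9y^3] = 27y^2·y'

Collecting, the y'-free part is the partial derivative in x and the y' coefficient is the partial derivative in y:
  ∂F/∂x = 3x^2 - y
  ∂F/∂y = -x + 27y^2

so d/dx[F(x, y(x))] = ∂F/∂x + (∂F/∂y)·y' = 0. Rearranging,
  dy/dx = -(∂F/∂x)/(∂F/∂y) = -(3x^2 - y)/(-x + 27y^2) = (3x^2 - y)/(x - 27y^2)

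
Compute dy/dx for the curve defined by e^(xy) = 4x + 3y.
Differentiate the relation implicitly: treat y = y(x) and apply the chain rule, so every y-derivative picks up a y' = dy/dx factor.

With everything moved to the left-hand side, differentiate term by term:
  d/dx[-4x] = -4
  d/dx[-3y] = -3·y'
  d/dx[e^(xy)] = (x·y' + y)·e^(xy)

Separating the contributions that come from x directly and those that come through y:
  without y':      y·e^(xy) - 4
  multiplying y':  x·e^(xy) - 3

so (y·e^(xy) - 4) + (x·e^(xy) - 3)·y' = 0, and therefore
  dy/dx = -(y·e^(xy) - 4)/(x·e^(xy) - 3) = (-y·e^(xy) + 4)/(x·e^(xy) - 3)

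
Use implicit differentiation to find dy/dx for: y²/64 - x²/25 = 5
Apply d/dx to both sides, remembering that y depends on x. Each occurrence of y therefore brings in a y' = dy/dx via the chain rule.

With F(x, y) equal to the left-hand side minus the right, differentiate F term by term:
  d/dx[-x^2/25] = -2x/25
  d/dx[y^2/64] = y·y'/32
  d/dx[-5] = 0
Adding these up, d/dx[F] = 0 becomes
  (-2x/25) + (y/32)·y' = 0,
so isolating y',
  dy/dx = -(-2x/25)/(y/32) = 64x/(25y)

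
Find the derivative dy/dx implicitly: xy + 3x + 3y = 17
Differentiate the relation implicitly: treat y = y(x) and apply the chain rule, so every y-derivative picks up a y' = dy/dx factor.

With everything moved to the left-hand side, differentiate term by term:
  d/dx[xy] = x·y' + y
  d/dx[3x] = 3
  d/dx[3y] = 3·y'
  d/dx[-17] = 0

Separating the contributions that come from x directly and those that come through y:
  without y':      y + 3
  multiplying y':  x + 3

so (y + 3) + (x + 3)·y' = 0, and therefore
  dy/dx = -(y + 3)/(x + 3) = (-y - 3)/(x + 3)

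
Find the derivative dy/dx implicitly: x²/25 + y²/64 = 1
Apply d/dx to both sides, remembering that y depends on x. Each occurrence of y therefore brings in a y' = dy/dx via the chain rule.

With F(x, y) equal to the left-hand side minus the right, differentiate F term by term:
  d/dx[x^2/25] = 2x/25
  d/dx[y^2/64] = y·y'/32
  d/dx[-1] = 0
Adding these up, d/dx[F] = 0 becomes
  (2x/25) + (y/32)·y' = 0,
so isolating y',
  dy/dx = -(2x/25)/(y/32) = -64x/(25y)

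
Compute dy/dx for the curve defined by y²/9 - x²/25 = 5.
Differentiate the relation implicitly: treat y = y(x) and apply the chain rule, so every y-derivative picks up a y' = dy/dx factor.

With everything moved to the left-hand side, differentiate term by term:
  d/dx[-x^2/25] = -2x/25
  d/dx[y^2/9] = 2y·y'/9
  d/dx[-5] = 0

Separating the contributions that come from x directly and those that come through y:
  without y':      -2x/25
  multiplying y':  2y/9

so (-2x/25) + (2y/9)·y' = 0, and therefore
  dy/dx = -(-2x/25)/(2y/9) = 9x/(25y)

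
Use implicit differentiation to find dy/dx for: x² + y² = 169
Take d/dx of both sides. Since y is implicitly a function of x, the chain rule attaches a y' = dy/dx factor whenever we differentiate through y.

Set F(x, y) = (left side) − (right side), so the curve is F = 0. Differentiating each term of F:
  d/dx[x^2] = 2x
  d/dx[y^2] = 2y·y'
  d/dx[-169] = 0

Collecting, the y'-free part is the partial derivative in x and the y' coefficient is the partial derivative in y:
  ∂F/∂x = 2x
  ∂F/∂y = 2y

so d/dx[F(x, y(x))] = ∂F/∂x + (∂F/∂y)·y' = 0. Rearranging,
  dy/dx = -(∂F/∂x)/(∂F/∂y) = -(2x)/(2y) = -x/y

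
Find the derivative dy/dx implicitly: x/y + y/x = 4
Take d/dx of both sides. Since y is implicitly a function of x, the chain rule attaches a y' = dy/dx factor whenever we differentiate through y.

Set F(x, y) = (left side) − (right side), so the curve is F = 0. Differentiating each term of F:
  d/dx[x/y] = -x·y'/y^2 + 1/y
  d/dx[y/x] = y'/x - y/x^2
  d/dx[-4] = 0

Collecting, the y'-free part is the partial derivative in x and the y' coefficient is the partial derivative in y:
  ∂F/∂x = 1/y - y/x^2
  ∂F/∂y = -x/y^2 + 1/x

so d/dx[F(x, y(x))] = ∂F/∂x + (∂F/∂y)·y' = 0. Rearranging,
  dy/dx = -(∂F/∂x)/(∂F/∂y) = -(1/y - y/x^2)/(-x/y^2 + 1/x)
        = -((x - y)(x + y)/(x^2y))/(-(x - y)(x + y)/(xy^2)) = y/x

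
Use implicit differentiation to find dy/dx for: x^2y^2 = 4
Take d/dx of both sides. Since y is implicitly a function of x, the chain rule attaches a y' = dy/dx factor whenever we differentiate through y.

Set F(x, y) = (left side) − (right side), so the curve is F = 0. Differentiating each term of F:
  d/dx[x^2y^2] = 2x^2y·y' + 2xy^2
  d/dx[-4] = 0

Collecting, the y'-free part is the partial derivative in x and the y' coefficient is the partial derivative in y:
  ∂F/∂x = 2xy^2
  ∂F/∂y = 2x^2y

so d/dx[F(x, y(x))] = ∂F/∂x + (∂F/∂y)·y' = 0. Rearranging,
  dy/dx = -(∂F/∂x)/(∂F/∂y) = -(2xy^2)/(2x^2y) = -y/x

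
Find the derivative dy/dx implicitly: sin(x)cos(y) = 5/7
Differentiate both sides with respect to x, treating y as y(x). By the chain rule, any term containing y contributes a factor of y' = dy/dx when we differentiate it.

Move every term to one side and write the relation as F(x, y) = 0. Term by term,
  d/dx[sin(x)·cos(y)] = -y'·sin(x)·sin(y) + cos(x)·cos(y)
  d/dx[-5/7] = 0

The pieces without y' make up ∂F/∂x and the coefficient of y' is ∂F/∂y:
  ∂F/∂x = cos(x)·cos(y),
  ∂F/∂y = -sin(x)·sin(y).

Since d/dx[F] = ∂F/∂x + (∂F/∂y)·y' = 0, solve for y':
  (∂F/∂y)·y' = -∂F/∂x
  dy/dx = -(∂F/∂x)/(∂F/∂y) = -(cos(x)·cos(y))/(-sin(x)·sin(y)) = 1/(tan(x)·tan(y))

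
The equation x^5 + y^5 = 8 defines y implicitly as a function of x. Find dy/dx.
Take d/dx of both sides. Since y is implicitly a function of x, the chain rule attaches a y' = dy/dx factor whenever we differentiate through y.

Set F(x, y) = (left side) − (right side), so the curve is F = 0. Differentiating each term of F:
  d/dx[x^5] = 5x^4
  d/dx[y^5] = 5y^4·y'
  d/dx[-8] = 0

Collecting, the y'-free part is the partial derivative in x and the y' coefficient is the partial derivative in y:
  ∂F/∂x = 5x^4
  ∂F/∂y = 5y^4

so d/dx[F(x, y(x))] = ∂F/∂x + (∂F/∂y)·y' = 0. Rearranging,
  dy/dx = -(∂F/∂x)/(∂F/∂y) = -(5x^4)/(5y^4) = -x^4/y^4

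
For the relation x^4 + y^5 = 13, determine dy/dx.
Differentiate both sides with respect to x, treating y as y(x). By the chain rule, any term containing y contributes a factor of y' = dy/dx when we differentiate it.

Move every term to one side and write the relation as F(x, y) = 0. Term by term,
  d/dx[x^4] = 4x^3
  d/dx[y^5] = 5y^4·y'
  d/dx[-13] = 0

The pieces without y' make up ∂F/∂x and the coefficient of y' is ∂F/∂y:
  ∂F/∂x = 4x^3,
  ∂F/∂y = 5y^4.

Since d/dx[F] = ∂F/∂x + (∂F/∂y)·y' = 0, solve for y':
  (∂F/∂y)·y' = -∂F/∂x
  dy/dx = -(∂F/∂x)/(∂F/∂y) = -(4x^3)/(5y^4) = -4x^3/(5y^4)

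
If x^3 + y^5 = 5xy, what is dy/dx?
Apply d/dx to both sides, remembering that y depends on x. Each occurrence of y therefore brings in a y' = dy/dx via the chain rule.

With F(x, y) equal to the left-hand side minus the right, differentiate F term by term:
  d/dx[x^3] = 3x^2
  d/dx[-5xy] = -5x·y' - 5y
  d/dx[y^5] = 5y^4·y'
Adding these up, d/dx[F] = 0 becomes
  (3x^2 - 5y) + (-5x + 5y^4)·y' = 0,
so isolating y',
  dy/dx = -(3x^2 - 5y)/(-5x + 5y^4) = (3x^2/5 - y)/(x - y^4)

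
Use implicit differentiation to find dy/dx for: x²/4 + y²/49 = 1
Apply d/dx to both sides, remembering that y depends on x. Each occurrence of y therefore brings in a y' = dy/dx via the chain rule.

With F(x, y) equal to the left-hand side minus the right, differentiate F term by term:
  d/dx[x^2/4] = x/2
  d/dx[y^2/49] = 2y·y'/49
  d/dx[-1] = 0
Adding these up, d/dx[F] = 0 becomes
  (x/2) + (2y/49)·y' = 0,
so isolating y',
  dy/dx = -(x/2)/(2y/49) = -49x/(4y)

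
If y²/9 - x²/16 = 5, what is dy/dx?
Apply d/dx to both sides, remembering that y depends on x. Each occurrence of y therefore brings in a y' = dy/dx via the chain rule.

With F(x, y) equal to the left-hand side minus the right, differentiate F term by term:
  d/dx[-x^2/16] = -x/8
  d/dx[y^2/9] = 2y·y'/9
  d/dx[-5] = 0
Adding these up, d/dx[F] = 0 becomes
  (-x/8) + (2y/9)·y' = 0,
so isolating y',
  dy/dx = -(-x/8)/(2y/9) = 9x/(16y)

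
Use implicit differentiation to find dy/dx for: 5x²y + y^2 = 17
Take d/dx of both sides. Since y is implicitly a function of x, the chain rule attaches a y' = dy/dx factor whenever we differentiate through y.

Set F(x, y) = (left side) − (right side), so the curve is F = 0. Differentiating each term of F:
  d/dx[5x^2y] = 5x^2·y' + 10xy
  d/dx[y^2] = 2y·y'
  d/dx[-17] = 0

Collecting, the y'-free part is the partial derivative in x and the y' coefficient is the partial derivative in y:
  ∂F/∂x = 10xy
  ∂F/∂y = 5x^2 + 2y

so d/dx[F(x, y(x))] = ∂F/∂x + (∂F/∂y)·y' = 0. Rearranging,
  dy/dx = -(∂F/∂x)/(∂F/∂y) = -(10xy)/(5x^2 + 2y) = -10xy/(5x^2 + 2y)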